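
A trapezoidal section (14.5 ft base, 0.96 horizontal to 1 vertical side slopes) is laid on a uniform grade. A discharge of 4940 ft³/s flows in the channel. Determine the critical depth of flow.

y_c = 11.8 ft

At critical depth, Q² T / (g A³) = 1, i.e. A³/T = Q²/g = 4940²/32.2 = 757900.
Try y = 13.7 ft: A³/T = 1332000 — too large.
Try y = 9.04 ft: A³/T = 288800 — too small.
Try y = 11.8 ft: A³/T = 761900 — ≈ 757900.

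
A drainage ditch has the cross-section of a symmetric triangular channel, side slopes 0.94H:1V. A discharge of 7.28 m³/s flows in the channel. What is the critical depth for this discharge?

At critical depth, Q² T / (g A³) = 1, i.e. A³/T = Q²/g = 7.28²/9.81 = 5.402.
Trying y = 1.46 m: A³/T = 2.931 — low.
Trying y = 2 m: A³/T = 14.14 — high.
Trying y = 1.65 m: A³/T = 5.403 — close enough.

y_c = 1.65 m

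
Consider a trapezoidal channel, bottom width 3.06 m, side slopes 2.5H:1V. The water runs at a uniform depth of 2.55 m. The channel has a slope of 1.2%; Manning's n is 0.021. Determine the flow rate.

With bottom width b = 3.06 m and side slope z = 2.5: A = (b + zy)y = (3.06 + 2.5×2.55)×2.55 = 24.06 m²; P = b + 2y√(1+z²) = 3.06 + 2×2.55×2.693 = 16.79 m.
Hydraulic radius R = A/P = 24.06/16.79 = 1.433 m.
Manning's equation: Q = (1/n) A R^(2/3) S^(1/2) = (1/0.021) × 24.06 × 1.433^(2/3) × 0.012^(1/2) = 160 m³/s.

Q = 160 m³/s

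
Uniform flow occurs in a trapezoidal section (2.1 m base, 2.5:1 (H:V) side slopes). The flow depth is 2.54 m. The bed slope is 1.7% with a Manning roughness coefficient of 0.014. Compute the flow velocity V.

With bottom width b = 2.1 m and side slope z = 2.5: A = (b + zy)y = (2.1 + 2.5×2.54)×2.54 = 21.46 m²; P = b + 2y√(1+z²) = 2.1 + 2×2.54×2.693 = 15.78 m.
Hydraulic radius R = A/P = 21.46/15.78 = 1.36 m.
From Manning's equation, V = (1/n) R^(2/3) S^(1/2) = (1/0.014) × 1.36^(2/3) × 0.017^(1/2) = 11.4 m/s.

V = 11.4 m/s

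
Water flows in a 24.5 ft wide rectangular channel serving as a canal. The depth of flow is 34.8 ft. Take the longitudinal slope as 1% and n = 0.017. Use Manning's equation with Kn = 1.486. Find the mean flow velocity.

V = 38 ft/s

Flow area A = b·y = 24.5 × 34.8 = 852.6 ft². Wetted perimeter P = b + 2y = 24.5 + 2×34.8 = 94.1 ft.
Hydraulic radius R = A/P = 852.6/94.1 = 9.061 ft.
From Manning's equation, V = (1.486/n) R^(2/3) S^(1/2) = (1.486/0.017) × 9.061^(2/3) × 0.01^(1/2) = 38 ft/s.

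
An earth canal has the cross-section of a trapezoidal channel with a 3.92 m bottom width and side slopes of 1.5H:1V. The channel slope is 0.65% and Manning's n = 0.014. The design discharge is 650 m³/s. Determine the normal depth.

Manning's equation rearranged: A R^(2/3) = nQ / (1·√S) = 0.014 × 650 / (√0.0065) = 112.9.
Trying y = 3.87 m: A R^(2/3) = 61.83 — too small.
Trying y = 6.45 m: A R^(2/3) = 191.5 — too large.
Trying y = 5.1 m: A R^(2/3) = 112.9 — matches.

y_n = 5.1 m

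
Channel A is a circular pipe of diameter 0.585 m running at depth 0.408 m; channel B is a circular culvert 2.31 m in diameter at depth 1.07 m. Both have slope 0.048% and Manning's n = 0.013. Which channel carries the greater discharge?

channel B

Channel A: For a circular section of diameter D = 0.585 m at depth y = 0.408 m, the central angle is θ = 2 arccos(1 − 2y/D) = 3.953 rad. Then A = (D²/8)(θ − sin θ) = 0.2002 m² and P = Dθ/2 = 1.156 m. Hydraulic radius R = A/P = 0.2002/1.156 = 0.1731 m. Q_A = (1/0.013)·0.2002·0.1731^(2/3)·√0.00048 = 0.1048 m³/s.
Channel B: For a circular section of diameter D = 2.31 m at depth y = 1.07 m, the central angle is θ = 2 arccos(1 − 2y/D) = 2.994 rad. Then A = (D²/8)(θ − sin θ) = 1.899 m² and P = Dθ/2 = 3.458 m. Hydraulic radius R = A/P = 1.899/3.458 = 0.5492 m. Q_B = (1/0.013)·1.899·0.5492^(2/3)·√0.00048 = 2.147 m³/s.
Q_A = 0.1048 m³/s vs Q_B = 2.147 m³/s, so channel B carries more.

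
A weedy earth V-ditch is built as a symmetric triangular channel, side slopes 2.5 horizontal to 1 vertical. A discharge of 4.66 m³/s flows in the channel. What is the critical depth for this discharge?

y_c = 0.933 m

At critical depth, Q² T / (g A³) = 1, i.e. A³/T = Q²/g = 4.66²/9.81 = 2.214.
At y = 1.12 m: A³/T = 5.507 — high.
At y = 0.773 m: A³/T = 0.8625 — low.
At y = 0.933 m: A³/T = 2.209 — ≈ 2.214.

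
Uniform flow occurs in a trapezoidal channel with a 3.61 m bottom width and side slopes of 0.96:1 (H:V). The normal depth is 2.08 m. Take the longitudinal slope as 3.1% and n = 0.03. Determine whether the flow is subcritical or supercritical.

With bottom width b = 3.61 m and side slope z = 0.96: A = (b + zy)y = (3.61 + 0.96×2.08)×2.08 = 11.66 m²; P = b + 2y√(1+z²) = 3.61 + 2×2.08×1.386 = 9.377 m.
Hydraulic radius R = A/P = 11.66/9.377 = 1.244 m.
V = (1/n) R^(2/3) √S = (1/0.03) × 1.244^(2/3) × √0.031 = 6.788 m/s. Hydraulic depth D_h = A/T = 11.66/7.604 = 1.534 m.
Froude number Fr = V/√(g·D_h) = 6.788/√(9.81×1.534) = 1.75, which is greater than 1, so the flow is supercritical.

supercritical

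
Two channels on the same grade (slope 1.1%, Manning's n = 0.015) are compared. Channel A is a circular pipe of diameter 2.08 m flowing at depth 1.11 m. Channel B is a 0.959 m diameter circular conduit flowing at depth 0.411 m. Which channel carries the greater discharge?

Channel A: For a circular section of diameter D = 2.08 m at depth y = 1.11 m, the central angle is θ = 2 arccos(1 − 2y/D) = 3.276 rad. Then A = (D²/8)(θ − sin θ) = 1.844 m² and P = Dθ/2 = 3.407 m. Hydraulic radius R = A/P = 1.844/3.407 = 0.5413 m. Q_A = (1/0.015)·1.844·0.5413^(2/3)·√0.011 = 8.566 m³/s.
Channel B: For a circular section of diameter D = 0.959 m at depth y = 0.411 m, the central angle is θ = 2 arccos(1 − 2y/D) = 2.855 rad. Then A = (D²/8)(θ − sin θ) = 0.2957 m² and P = Dθ/2 = 1.369 m. Hydraulic radius R = A/P = 0.2957/1.369 = 0.216 m. Q_B = (1/0.015)·0.2957·0.216^(2/3)·√0.011 = 0.7443 m³/s.
Q_A = 8.566 m³/s vs Q_B = 0.7443 m³/s, so channel A carries more.

channel A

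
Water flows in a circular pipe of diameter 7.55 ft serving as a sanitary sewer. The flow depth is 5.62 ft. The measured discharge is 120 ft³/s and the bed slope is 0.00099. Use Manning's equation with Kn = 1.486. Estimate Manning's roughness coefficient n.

n = 0.0241

For a circular section of diameter D = 7.55 ft at depth y = 5.62 ft, the central angle is θ = 2 arccos(1 − 2y/D) = 4.163 rad. Then A = (D²/8)(θ − sin θ) = 35.74 ft² and P = Dθ/2 = 15.71 ft.
Hydraulic radius R = A/P = 35.74/15.71 = 2.274 ft.
Rearranging Manning's equation: n = (1.486/Q) A R^(2/3) S^(1/2) = (1.486/120) × 35.74 × 2.274^(2/3) × √0.00099 = 0.0241.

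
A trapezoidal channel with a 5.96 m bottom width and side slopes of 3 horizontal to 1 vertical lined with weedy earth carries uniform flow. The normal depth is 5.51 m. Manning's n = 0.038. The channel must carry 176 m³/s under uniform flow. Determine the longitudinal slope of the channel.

S = 0.000662

With bottom width b = 5.96 m and side slope z = 3: A = (b + zy)y = (5.96 + 3×5.51)×5.51 = 123.9 m²; P = b + 2y√(1+z²) = 5.96 + 2×5.51×3.162 = 40.81 m.
Hydraulic radius R = A/P = 123.9/40.81 = 3.037 m.
From Manning's equation, S = [nQ / (1 A R^(2/3))]² = [0.038 × 176 / (1 × 123.9 × 3.037^(2/3))]² = 0.000662.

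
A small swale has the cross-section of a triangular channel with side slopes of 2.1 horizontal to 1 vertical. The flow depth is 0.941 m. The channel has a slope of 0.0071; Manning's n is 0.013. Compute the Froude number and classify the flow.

supercritical

For a triangular section with side slope z = 2.1: A = zy² = 2.1×0.941² = 1.86 m²; P = 2y√(1+z²) = 2×0.941×2.326 = 4.377 m.
Hydraulic radius R = A/P = 1.86/4.377 = 0.4248 m.
V = (1/n) R^(2/3) √S = (1/0.013) × 0.4248^(2/3) × √0.0071 = 3.663 m/s. Hydraulic depth D_h = A/T = 1.86/3.952 = 0.4705 m.
Froude number Fr = V/√(g·D_h) = 3.663/√(9.81×0.4705) = 1.7, which is greater than 1, so the flow is supercritical.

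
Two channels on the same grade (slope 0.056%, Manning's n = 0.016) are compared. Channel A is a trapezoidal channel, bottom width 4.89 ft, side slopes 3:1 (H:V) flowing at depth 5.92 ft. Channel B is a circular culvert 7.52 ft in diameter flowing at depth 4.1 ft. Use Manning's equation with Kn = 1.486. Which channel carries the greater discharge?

Channel A: With bottom width b = 4.89 ft and side slope z = 3: A = (b + zy)y = (4.89 + 3×5.92)×5.92 = 134.1 ft²; P = b + 2y√(1+z²) = 4.89 + 2×5.92×3.162 = 42.33 ft. Hydraulic radius R = A/P = 134.1/42.33 = 3.168 ft. Q_A = (1.486/0.016)·134.1·3.168^(2/3)·√0.00056 = 635.6 ft³/s.
Channel B: For a circular section of diameter D = 7.52 ft at depth y = 4.1 ft, the central angle is θ = 2 arccos(1 − 2y/D) = 3.323 rad. Then A = (D²/8)(θ − sin θ) = 24.76 ft² and P = Dθ/2 = 12.49 ft. Hydraulic radius R = A/P = 24.76/12.49 = 1.982 ft. Q_B = (1.486/0.016)·24.76·1.982^(2/3)·√0.00056 = 85.86 ft³/s.
Q_A = 635.6 ft³/s vs Q_B = 85.86 ft³/s, so channel A carries more.

channel A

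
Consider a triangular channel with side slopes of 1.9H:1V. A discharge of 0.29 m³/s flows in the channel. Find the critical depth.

y_c = 0.343 m

At critical depth, Q² T / (g A³) = 1, i.e. A³/T = Q²/g = 0.29²/9.81 = 0.008573.
At y = 0.29 m: A³/T = 0.003702 — low.
At y = 0.343 m: A³/T = 0.008569 — close enough.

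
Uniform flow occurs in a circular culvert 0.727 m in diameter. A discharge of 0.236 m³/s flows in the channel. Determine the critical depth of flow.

y_c = 0.297 m

At critical depth, Q² T / (g A³) = 1, i.e. A³/T = Q²/g = 0.236²/9.81 = 0.005677.
Try y = 0.363 m: A³/T = 0.01223 — over.
Try y = 0.235 m: A³/T = 0.002302 — short.
Try y = 0.297 m: A³/T = 0.005675 — ≈ 0.005677.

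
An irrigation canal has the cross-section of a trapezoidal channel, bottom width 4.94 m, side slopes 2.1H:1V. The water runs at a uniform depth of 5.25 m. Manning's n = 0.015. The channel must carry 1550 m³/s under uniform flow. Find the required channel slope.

S = 0.019

With bottom width b = 4.94 m and side slope z = 2.1: A = (b + zy)y = (4.94 + 2.1×5.25)×5.25 = 83.82 m²; P = b + 2y√(1+z²) = 4.94 + 2×5.25×2.326 = 29.36 m.
Hydraulic radius R = A/P = 83.82/29.36 = 2.855 m.
From Manning's equation, S = [nQ / (1 A R^(2/3))]² = [0.015 × 1550 / (1 × 83.82 × 2.855^(2/3))]² = 0.019.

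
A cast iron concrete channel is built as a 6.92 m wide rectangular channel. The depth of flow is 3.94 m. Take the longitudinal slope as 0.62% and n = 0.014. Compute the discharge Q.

Q = 230 m³/s

Flow area A = b·y = 6.92 × 3.94 = 27.26 m². Wetted perimeter P = b + 2y = 6.92 + 2×3.94 = 14.8 m.
Hydraulic radius R = A/P = 27.26/14.8 = 1.842 m.
Manning's equation: Q = (1/n) A R^(2/3) S^(1/2) = (1/0.014) × 27.26 × 1.842^(2/3) × 0.0062^(1/2) = 230 m³/s.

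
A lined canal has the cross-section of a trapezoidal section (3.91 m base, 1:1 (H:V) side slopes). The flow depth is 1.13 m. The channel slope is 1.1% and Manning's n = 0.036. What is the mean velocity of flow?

With bottom width b = 3.91 m and side slope z = 1: A = (b + zy)y = (3.91 + 1×1.13)×1.13 = 5.695 m²; P = b + 2y√(1+z²) = 3.91 + 2×1.13×1.414 = 7.106 m.
Hydraulic radius R = A/P = 5.695/7.106 = 0.8014 m.
From Manning's equation, V = (1/n) R^(2/3) S^(1/2) = (1/0.036) × 0.8014^(2/3) × 0.011^(1/2) = 2.51 m/s.

V = 2.51 m/s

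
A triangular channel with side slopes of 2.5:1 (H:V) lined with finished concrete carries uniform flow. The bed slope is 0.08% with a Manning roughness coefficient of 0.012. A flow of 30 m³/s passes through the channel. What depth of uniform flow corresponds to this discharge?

y_n = 2.23 m

Manning's equation rearranged: A R^(2/3) = nQ / (1·√S) = 0.012 × 30 / (√0.0008) = 12.73.
At y = 2.56 m: A R^(2/3) = 18.38 — too large.
At y = 1.87 m: A R^(2/3) = 7.956 — too small.
At y = 2.23 m: A R^(2/3) = 12.72 — close enough.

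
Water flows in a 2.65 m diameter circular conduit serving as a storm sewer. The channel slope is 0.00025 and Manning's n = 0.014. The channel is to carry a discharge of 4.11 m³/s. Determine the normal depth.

Manning's equation rearranged: A R^(2/3) = nQ / (1·√S) = 0.014 × 4.11 / (√0.00025) = 3.639.
At y = 1.4 m: A R^(2/3) = 2.298 — short.
At y = 1.91 m: A R^(2/3) = 3.643 — close enough.

y_n = 1.91 m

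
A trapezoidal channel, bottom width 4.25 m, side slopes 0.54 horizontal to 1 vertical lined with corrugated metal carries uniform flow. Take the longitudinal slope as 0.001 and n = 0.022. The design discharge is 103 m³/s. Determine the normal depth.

y_n = 5.54 m

Manning's equation rearranged: A R^(2/3) = nQ / (1·√S) = 0.022 × 103 / (√0.001) = 71.66.
Try y = 6.5 m: A R^(2/3) = 96.62 — over.
Try y = 5.54 m: A R^(2/3) = 71.56 — close enough.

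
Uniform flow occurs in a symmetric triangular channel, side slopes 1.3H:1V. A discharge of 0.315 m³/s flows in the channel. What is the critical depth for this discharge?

y_c = 0.413 m

At critical depth, Q² T / (g A³) = 1, i.e. A³/T = Q²/g = 0.315²/9.81 = 0.01011.
Try y = 0.291 m: A³/T = 0.001763 — short.
Try y = 0.413 m: A³/T = 0.01015 — ≈ 0.01011.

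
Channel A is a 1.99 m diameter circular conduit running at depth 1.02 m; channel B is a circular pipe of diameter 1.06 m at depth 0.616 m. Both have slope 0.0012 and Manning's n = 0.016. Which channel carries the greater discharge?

channel A

Channel A: For a circular section of diameter D = 1.99 m at depth y = 1.02 m, the central angle is θ = 2 arccos(1 − 2y/D) = 3.192 rad. Then A = (D²/8)(θ − sin θ) = 1.605 m² and P = Dθ/2 = 3.176 m. Hydraulic radius R = A/P = 1.605/3.176 = 0.5053 m. Q_A = (1/0.016)·1.605·0.5053^(2/3)·√0.0012 = 2.204 m³/s.
Channel B: For a circular section of diameter D = 1.06 m at depth y = 0.616 m, the central angle is θ = 2 arccos(1 − 2y/D) = 3.468 rad. Then A = (D²/8)(θ − sin θ) = 0.532 m² and P = Dθ/2 = 1.838 m. Hydraulic radius R = A/P = 0.532/1.838 = 0.2895 m. Q_B = (1/0.016)·0.532·0.2895^(2/3)·√0.0012 = 0.504 m³/s.
Q_A = 2.204 m³/s vs Q_B = 0.504 m³/s, so channel A carries more.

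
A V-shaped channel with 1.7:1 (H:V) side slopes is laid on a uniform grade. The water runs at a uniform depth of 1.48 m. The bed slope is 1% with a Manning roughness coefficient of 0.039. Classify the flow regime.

subcritical

For a triangular section with side slope z = 1.7: A = zy² = 1.7×1.48² = 3.724 m²; P = 2y√(1+z²) = 2×1.48×1.972 = 5.838 m.
Hydraulic radius R = A/P = 3.724/5.838 = 0.6378 m.
V = (1/n) R^(2/3) √S = (1/0.039) × 0.6378^(2/3) × √0.01 = 1.9 m/s. Hydraulic depth D_h = A/T = 3.724/5.032 = 0.74 m.
Froude number Fr = V/√(g·D_h) = 1.9/√(9.81×0.74) = 0.705, which is less than 1, so the flow is subcritical.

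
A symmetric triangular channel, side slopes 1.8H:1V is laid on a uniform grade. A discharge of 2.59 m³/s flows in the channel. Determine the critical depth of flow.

At critical depth, Q² T / (g A³) = 1, i.e. A³/T = Q²/g = 2.59²/9.81 = 0.6838.
At y = 0.649 m: A³/T = 0.1865 — low.
At y = 1 m: A³/T = 1.62 — high.
At y = 0.842 m: A³/T = 0.6856 — matches.

y_c = 0.842 m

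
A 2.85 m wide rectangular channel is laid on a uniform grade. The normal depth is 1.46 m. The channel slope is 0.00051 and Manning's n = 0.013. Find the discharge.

Q = 5.81 m³/s

Flow area A = b·y = 2.85 × 1.46 = 4.161 m². Wetted perimeter P = b + 2y = 2.85 + 2×1.46 = 5.77 m.
Hydraulic radius R = A/P = 4.161/5.77 = 0.7211 m.
Manning's equation: Q = (1/n) A R^(2/3) S^(1/2) = (1/0.013) × 4.161 × 0.7211^(2/3) × 0.00051^(1/2) = 5.81 m³/s.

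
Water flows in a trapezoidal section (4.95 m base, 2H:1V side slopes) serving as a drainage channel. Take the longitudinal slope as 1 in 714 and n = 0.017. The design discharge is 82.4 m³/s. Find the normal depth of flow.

Manning's equation rearranged: A R^(2/3) = nQ / (1·√S) = 0.017 × 82.4 / (√0.001401) = 37.43.
Try y = 2.21 m: A R^(2/3) = 25.87 — short.
Try y = 3.01 m: A R^(2/3) = 48.74 — over.
Try y = 2.65 m: A R^(2/3) = 37.42 — ≈ 37.43.

y_n = 2.65 m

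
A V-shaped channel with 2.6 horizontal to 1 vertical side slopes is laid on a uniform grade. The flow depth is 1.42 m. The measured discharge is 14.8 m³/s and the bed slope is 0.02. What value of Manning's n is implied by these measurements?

n = 0.0381

For a triangular section with side slope z = 2.6: A = zy² = 2.6×1.42² = 5.243 m²; P = 2y√(1+z²) = 2×1.42×2.786 = 7.911 m.
Hydraulic radius R = A/P = 5.243/7.911 = 0.6627 m.
Rearranging Manning's equation: n = (1/Q) A R^(2/3) S^(1/2) = (1/14.8) × 5.243 × 0.6627^(2/3) × √0.02 = 0.0381.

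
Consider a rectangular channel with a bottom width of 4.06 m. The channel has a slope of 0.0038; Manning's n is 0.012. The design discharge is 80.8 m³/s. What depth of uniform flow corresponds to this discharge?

y_n = 3.32 m

Manning's equation rearranged: A R^(2/3) = nQ / (1·√S) = 0.012 × 80.8 / (√0.0038) = 15.73.
At y = 2.3 m: A R^(2/3) = 9.819 — too small.
At y = 3.71 m: A R^(2/3) = 18.05 — too large.
At y = 3.32 m: A R^(2/3) = 15.72 — ≈ 15.73.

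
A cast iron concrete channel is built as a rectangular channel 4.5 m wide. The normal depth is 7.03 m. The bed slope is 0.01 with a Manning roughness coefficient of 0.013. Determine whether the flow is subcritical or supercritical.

Flow area A = b·y = 4.5 × 7.03 = 31.64 m². Wetted perimeter P = b + 2y = 4.5 + 2×7.03 = 18.56 m.
Hydraulic radius R = A/P = 31.64/18.56 = 1.704 m.
V = (1/n) R^(2/3) √S = (1/0.013) × 1.704^(2/3) × √0.01 = 10.98 m/s. Hydraulic depth D_h = A/T = 31.64/4.5 = 7.03 m.
Froude number Fr = V/√(g·D_h) = 10.98/√(9.81×7.03) = 1.32, which is greater than 1, so the flow is supercritical.

supercritical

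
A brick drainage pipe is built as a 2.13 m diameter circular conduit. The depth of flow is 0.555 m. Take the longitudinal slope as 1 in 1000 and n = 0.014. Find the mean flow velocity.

For a circular section of diameter D = 2.13 m at depth y = 0.555 m, the central angle is θ = 2 arccos(1 − 2y/D) = 2.143 rad. Then A = (D²/8)(θ − sin θ) = 0.7384 m² and P = Dθ/2 = 2.282 m.
Hydraulic radius R = A/P = 0.7384/2.282 = 0.3236 m.
From Manning's equation, V = (1/n) R^(2/3) S^(1/2) = (1/0.014) × 0.3236^(2/3) × 0.001^(1/2) = 1.06 m/s.

V = 1.06 m/s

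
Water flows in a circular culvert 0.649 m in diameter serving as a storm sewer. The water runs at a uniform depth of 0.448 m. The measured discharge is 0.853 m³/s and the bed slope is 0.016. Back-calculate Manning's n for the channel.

n = 0.012

For a circular section of diameter D = 0.649 m at depth y = 0.448 m, the central angle is θ = 2 arccos(1 − 2y/D) = 3.922 rad. Then A = (D²/8)(θ − sin θ) = 0.2436 m² and P = Dθ/2 = 1.273 m.
Hydraulic radius R = A/P = 0.2436/1.273 = 0.1914 m.
Rearranging Manning's equation: n = (1/Q) A R^(2/3) S^(1/2) = (1/0.853) × 0.2436 × 0.1914^(2/3) × √0.016 = 0.012.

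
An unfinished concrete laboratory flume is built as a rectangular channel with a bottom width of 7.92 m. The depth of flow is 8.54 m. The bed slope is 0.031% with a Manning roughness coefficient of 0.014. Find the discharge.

Flow area A = b·y = 7.92 × 8.54 = 67.64 m². Wetted perimeter P = b + 2y = 7.92 + 2×8.54 = 25 m.
Hydraulic radius R = A/P = 67.64/25 = 2.705 m.
Manning's equation: Q = (1/n) A R^(2/3) S^(1/2) = (1/0.014) × 67.64 × 2.705^(2/3) × 0.00031^(1/2) = 165 m³/s.

Q = 165 m³/s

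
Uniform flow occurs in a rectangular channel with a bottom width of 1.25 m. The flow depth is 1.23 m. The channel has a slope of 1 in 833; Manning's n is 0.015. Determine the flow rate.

Flow area A = b·y = 1.25 × 1.23 = 1.538 m². Wetted perimeter P = b + 2y = 1.25 + 2×1.23 = 3.71 m.
Hydraulic radius R = A/P = 1.538/3.71 = 0.4144 m.
Manning's equation: Q = (1/n) A R^(2/3) S^(1/2) = (1/0.015) × 1.538 × 0.4144^(2/3) × 0.0012^(1/2) = 1.97 m³/s.

Q = 1.97 m³/s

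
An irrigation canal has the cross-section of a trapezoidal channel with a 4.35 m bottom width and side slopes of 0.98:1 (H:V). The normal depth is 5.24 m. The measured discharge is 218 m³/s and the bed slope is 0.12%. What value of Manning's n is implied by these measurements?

With bottom width b = 4.35 m and side slope z = 0.98: A = (b + zy)y = (4.35 + 0.98×5.24)×5.24 = 49.7 m²; P = b + 2y√(1+z²) = 4.35 + 2×5.24×1.4 = 19.02 m.
Hydraulic radius R = A/P = 49.7/19.02 = 2.613 m.
Rearranging Manning's equation: n = (1/Q) A R^(2/3) S^(1/2) = (1/218) × 49.7 × 2.613^(2/3) × √0.0012 = 0.015.

n = 0.015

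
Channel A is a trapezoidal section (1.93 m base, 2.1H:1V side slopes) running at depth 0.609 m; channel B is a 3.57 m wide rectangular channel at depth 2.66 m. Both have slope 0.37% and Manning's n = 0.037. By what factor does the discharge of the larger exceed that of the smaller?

Channel A: With bottom width b = 1.93 m and side slope z = 2.1: A = (b + zy)y = (1.93 + 2.1×0.609)×0.609 = 1.954 m²; P = b + 2y√(1+z²) = 1.93 + 2×0.609×2.326 = 4.763 m. Hydraulic radius R = A/P = 1.954/4.763 = 0.4103 m. Q_A = (1/0.037)·1.954·0.4103^(2/3)·√0.0037 = 1.774 m³/s.
Channel B: Flow area A = b·y = 3.57 × 2.66 = 9.496 m². Wetted perimeter P = b + 2y = 3.57 + 2×2.66 = 8.89 m. Hydraulic radius R = A/P = 9.496/8.89 = 1.068 m. Q_B = (1/0.037)·9.496·1.068^(2/3)·√0.0037 = 16.31 m³/s.
The larger discharge is 16.31 m³/s and the smaller is 1.774 m³/s; the ratio is 9.2.

9.2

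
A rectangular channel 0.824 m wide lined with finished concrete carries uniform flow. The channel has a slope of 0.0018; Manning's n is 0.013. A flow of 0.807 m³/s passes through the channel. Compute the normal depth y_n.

Manning's equation rearranged: A R^(2/3) = nQ / (1·√S) = 0.013 × 0.807 / (√0.0018) = 0.2473.
Trying y = 0.576 m: A R^(2/3) = 0.1834 — too small.
Trying y = 0.73 m: A R^(2/3) = 0.2471 — close enough.

y_n = 0.73 m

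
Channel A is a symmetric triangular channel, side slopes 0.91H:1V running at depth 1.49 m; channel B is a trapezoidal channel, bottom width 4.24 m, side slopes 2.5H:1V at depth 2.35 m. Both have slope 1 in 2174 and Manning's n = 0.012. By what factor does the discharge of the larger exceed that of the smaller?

Channel A: For a triangular section with side slope z = 0.91: A = zy² = 0.91×1.49² = 2.02 m²; P = 2y√(1+z²) = 2×1.49×1.352 = 4.029 m. Hydraulic radius R = A/P = 2.02/4.029 = 0.5014 m. Q_A = (1/0.012)·2.02·0.5014^(2/3)·√0.00046 = 2.279 m³/s.
Channel B: With bottom width b = 4.24 m and side slope z = 2.5: A = (b + zy)y = (4.24 + 2.5×2.35)×2.35 = 23.77 m²; P = b + 2y√(1+z²) = 4.24 + 2×2.35×2.693 = 16.9 m. Hydraulic radius R = A/P = 23.77/16.9 = 1.407 m. Q_B = (1/0.012)·23.77·1.407^(2/3)·√0.00046 = 53.34 m³/s.
The larger discharge is 53.34 m³/s and the smaller is 2.279 m³/s; the ratio is 23.4.

23.4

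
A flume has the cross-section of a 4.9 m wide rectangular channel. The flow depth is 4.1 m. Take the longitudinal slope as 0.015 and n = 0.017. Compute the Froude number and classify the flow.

supercritical

Flow area A = b·y = 4.9 × 4.1 = 20.09 m². Wetted perimeter P = b + 2y = 4.9 + 2×4.1 = 13.1 m.
Hydraulic radius R = A/P = 20.09/13.1 = 1.534 m.
V = (1/n) R^(2/3) √S = (1/0.017) × 1.534^(2/3) × √0.015 = 9.581 m/s. Hydraulic depth D_h = A/T = 20.09/4.9 = 4.1 m.
Froude number Fr = V/√(g·D_h) = 9.581/√(9.81×4.1) = 1.51, which is greater than 1, so the flow is supercritical.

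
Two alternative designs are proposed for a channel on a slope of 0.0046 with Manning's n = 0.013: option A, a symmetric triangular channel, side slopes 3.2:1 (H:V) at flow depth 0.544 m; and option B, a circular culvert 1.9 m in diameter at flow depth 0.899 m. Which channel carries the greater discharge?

Channel A: For a triangular section with side slope z = 3.2: A = zy² = 3.2×0.544² = 0.947 m²; P = 2y√(1+z²) = 2×0.544×3.353 = 3.648 m. Hydraulic radius R = A/P = 0.947/3.648 = 0.2596 m. Q_A = (1/0.013)·0.947·0.2596^(2/3)·√0.0046 = 2.011 m³/s.
Channel B: For a circular section of diameter D = 1.9 m at depth y = 0.899 m, the central angle is θ = 2 arccos(1 − 2y/D) = 3.034 rad. Then A = (D²/8)(θ − sin θ) = 1.321 m² and P = Dθ/2 = 2.882 m. Hydraulic radius R = A/P = 1.321/2.882 = 0.4582 m. Q_B = (1/0.013)·1.321·0.4582^(2/3)·√0.0046 = 4.096 m³/s.
Q_A = 2.011 m³/s vs Q_B = 4.096 m³/s, so channel B carries more.

channel B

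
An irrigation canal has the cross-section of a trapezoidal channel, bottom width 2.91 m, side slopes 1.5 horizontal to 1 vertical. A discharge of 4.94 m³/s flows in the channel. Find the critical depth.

y_c = 0.597 m

At critical depth, Q² T / (g A³) = 1, i.e. A³/T = Q²/g = 4.94²/9.81 = 2.488.
Try y = 0.453 m: A³/T = 1.007 — short.
Try y = 0.711 m: A³/T = 4.481 — over.
Try y = 0.597 m: A³/T = 2.494 — ≈ 2.488.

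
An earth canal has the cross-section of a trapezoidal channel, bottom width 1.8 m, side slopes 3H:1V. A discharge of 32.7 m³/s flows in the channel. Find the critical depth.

At critical depth, Q² T / (g A³) = 1, i.e. A³/T = Q²/g = 32.7²/9.81 = 109.
At y = 1.34 m: A³/T = 48.2 — too small.
At y = 1.78 m: A³/T = 164.5 — too large.
At y = 1.62 m: A³/T = 109 — matches.

y_c = 1.62 m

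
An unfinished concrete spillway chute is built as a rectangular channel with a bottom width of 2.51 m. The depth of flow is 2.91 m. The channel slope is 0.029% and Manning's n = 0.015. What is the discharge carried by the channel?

Flow area A = b·y = 2.51 × 2.91 = 7.304 m². Wetted perimeter P = b + 2y = 2.51 + 2×2.91 = 8.33 m.
Hydraulic radius R = A/P = 7.304/8.33 = 0.8768 m.
Manning's equation: Q = (1/n) A R^(2/3) S^(1/2) = (1/0.015) × 7.304 × 0.8768^(2/3) × 0.00029^(1/2) = 7.6 m³/s.

Q = 7.6 m³/s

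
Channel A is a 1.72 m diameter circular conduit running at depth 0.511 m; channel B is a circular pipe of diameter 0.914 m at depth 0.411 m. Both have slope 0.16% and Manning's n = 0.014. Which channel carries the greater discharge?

channel A

Channel A: For a circular section of diameter D = 1.72 m at depth y = 0.511 m, the central angle is θ = 2 arccos(1 − 2y/D) = 2.306 rad. Then A = (D²/8)(θ − sin θ) = 0.5784 m² and P = Dθ/2 = 1.983 m. Hydraulic radius R = A/P = 0.5784/1.983 = 0.2917 m. Q_A = (1/0.014)·0.5784·0.2917^(2/3)·√0.0016 = 0.7268 m³/s.
Channel B: For a circular section of diameter D = 0.914 m at depth y = 0.411 m, the central angle is θ = 2 arccos(1 − 2y/D) = 2.94 rad. Then A = (D²/8)(θ − sin θ) = 0.2861 m² and P = Dθ/2 = 1.344 m. Hydraulic radius R = A/P = 0.2861/1.344 = 0.2129 m. Q_B = (1/0.014)·0.2861·0.2129^(2/3)·√0.0016 = 0.2915 m³/s.
Q_A = 0.7268 m³/s vs Q_B = 0.2915 m³/s, so channel A carries more.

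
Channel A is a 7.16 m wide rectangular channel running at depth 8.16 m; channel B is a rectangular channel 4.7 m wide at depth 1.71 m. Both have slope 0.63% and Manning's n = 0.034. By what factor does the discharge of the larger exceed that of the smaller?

13.4

Channel A: Flow area A = b·y = 7.16 × 8.16 = 58.43 m². Wetted perimeter P = b + 2y = 7.16 + 2×8.16 = 23.48 m. Hydraulic radius R = A/P = 58.43/23.48 = 2.488 m. Q_A = (1/0.034)·58.43·2.488^(2/3)·√0.0063 = 250.5 m³/s.
Channel B: Flow area A = b·y = 4.7 × 1.71 = 8.037 m². Wetted perimeter P = b + 2y = 4.7 + 2×1.71 = 8.12 m. Hydraulic radius R = A/P = 8.037/8.12 = 0.9898 m. Q_B = (1/0.034)·8.037·0.9898^(2/3)·√0.0063 = 18.63 m³/s.
The larger discharge is 250.5 m³/s and the smaller is 18.63 m³/s; the ratio is 13.4.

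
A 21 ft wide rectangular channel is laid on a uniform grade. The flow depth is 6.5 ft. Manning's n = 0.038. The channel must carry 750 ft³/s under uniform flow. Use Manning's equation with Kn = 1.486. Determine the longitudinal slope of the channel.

S = 0.00309

Flow area A = b·y = 21 × 6.5 = 136.5 ft². Wetted perimeter P = b + 2y = 21 + 2×6.5 = 34 ft.
Hydraulic radius R = A/P = 136.5/34 = 4.015 ft.
From Manning's equation, S = [nQ / (1.486 A R^(2/3))]² = [0.038 × 750 / (1.486 × 136.5 × 4.015^(2/3))]² = 0.00309.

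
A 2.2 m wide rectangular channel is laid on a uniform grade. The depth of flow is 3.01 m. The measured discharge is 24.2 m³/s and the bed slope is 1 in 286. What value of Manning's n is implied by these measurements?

Flow area A = b·y = 2.2 × 3.01 = 6.622 m². Wetted perimeter P = b + 2y = 2.2 + 2×3.01 = 8.22 m.
Hydraulic radius R = A/P = 6.622/8.22 = 0.8056 m.
Rearranging Manning's equation: n = (1/Q) A R^(2/3) S^(1/2) = (1/24.2) × 6.622 × 0.8056^(2/3) × √0.003497 = 0.014.

n = 0.014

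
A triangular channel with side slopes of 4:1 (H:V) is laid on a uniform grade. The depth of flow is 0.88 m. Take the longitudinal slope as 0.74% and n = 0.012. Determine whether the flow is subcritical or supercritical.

supercritical

For a triangular section with side slope z = 4: A = zy² = 4×0.88² = 3.098 m²; P = 2y√(1+z²) = 2×0.88×4.123 = 7.257 m.
Hydraulic radius R = A/P = 3.098/7.257 = 0.4269 m.
V = (1/n) R^(2/3) √S = (1/0.012) × 0.4269^(2/3) × √0.0074 = 4.064 m/s. Hydraulic depth D_h = A/T = 3.098/7.04 = 0.44 m.
Froude number Fr = V/√(g·D_h) = 4.064/√(9.81×0.44) = 1.96, which is greater than 1, so the flow is supercritical.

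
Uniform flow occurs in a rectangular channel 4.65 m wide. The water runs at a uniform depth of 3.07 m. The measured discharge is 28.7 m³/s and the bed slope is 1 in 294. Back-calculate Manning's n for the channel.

n = 0.035

Flow area A = b·y = 4.65 × 3.07 = 14.28 m². Wetted perimeter P = b + 2y = 4.65 + 2×3.07 = 10.79 m.
Hydraulic radius R = A/P = 14.28/10.79 = 1.323 m.
Rearranging Manning's equation: n = (1/Q) A R^(2/3) S^(1/2) = (1/28.7) × 14.28 × 1.323^(2/3) × √0.003401 = 0.035.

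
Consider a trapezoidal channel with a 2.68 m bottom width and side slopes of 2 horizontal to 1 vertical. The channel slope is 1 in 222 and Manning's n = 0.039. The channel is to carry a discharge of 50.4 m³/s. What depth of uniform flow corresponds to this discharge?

Manning's equation rearranged: A R^(2/3) = nQ / (1·√S) = 0.039 × 50.4 / (√0.004505) = 29.29.
Try y = 1.91 m: A R^(2/3) = 13.28 — too small.
Try y = 3.41 m: A R^(2/3) = 48.06 — too large.
Try y = 2.74 m: A R^(2/3) = 29.26 — ≈ 29.29.

y_n = 2.74 m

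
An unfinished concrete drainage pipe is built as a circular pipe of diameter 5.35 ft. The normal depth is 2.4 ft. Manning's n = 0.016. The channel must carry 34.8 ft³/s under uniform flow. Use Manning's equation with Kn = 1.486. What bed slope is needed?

S = 0.0011

For a circular section of diameter D = 5.35 ft at depth y = 2.4 ft, the central angle is θ = 2 arccos(1 − 2y/D) = 2.936 rad. Then A = (D²/8)(θ − sin θ) = 9.771 ft² and P = Dθ/2 = 7.853 ft.
Hydraulic radius R = A/P = 9.771/7.853 = 1.244 ft.
From Manning's equation, S = [nQ / (1.486 A R^(2/3))]² = [0.016 × 34.8 / (1.486 × 9.771 × 1.244^(2/3))]² = 0.0011.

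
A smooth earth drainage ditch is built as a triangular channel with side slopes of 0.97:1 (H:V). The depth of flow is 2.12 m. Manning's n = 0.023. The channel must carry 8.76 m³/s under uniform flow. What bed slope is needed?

For a triangular section with side slope z = 0.97: A = zy² = 0.97×2.12² = 4.36 m²; P = 2y√(1+z²) = 2×2.12×1.393 = 5.907 m.
Hydraulic radius R = A/P = 4.36/5.907 = 0.738 m.
From Manning's equation, S = [nQ / (1 A R^(2/3))]² = [0.023 × 8.76 / (1 × 4.36 × 0.738^(2/3))]² = 0.0032.

S = 0.0032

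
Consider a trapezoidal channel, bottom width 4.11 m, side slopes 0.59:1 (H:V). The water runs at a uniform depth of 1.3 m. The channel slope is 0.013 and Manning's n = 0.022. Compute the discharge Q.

With bottom width b = 4.11 m and side slope z = 0.59: A = (b + zy)y = (4.11 + 0.59×1.3)×1.3 = 6.34 m²; P = b + 2y√(1+z²) = 4.11 + 2×1.3×1.161 = 7.129 m.
Hydraulic radius R = A/P = 6.34/7.129 = 0.8894 m.
Manning's equation: Q = (1/n) A R^(2/3) S^(1/2) = (1/0.022) × 6.34 × 0.8894^(2/3) × 0.013^(1/2) = 30.4 m³/s.

Q = 30.4 m³/s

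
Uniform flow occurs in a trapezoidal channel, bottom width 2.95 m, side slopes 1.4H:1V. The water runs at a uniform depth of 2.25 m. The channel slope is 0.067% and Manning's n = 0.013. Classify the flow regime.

With bottom width b = 2.95 m and side slope z = 1.4: A = (b + zy)y = (2.95 + 1.4×2.25)×2.25 = 13.72 m²; P = b + 2y√(1+z²) = 2.95 + 2×2.25×1.72 = 10.69 m.
Hydraulic radius R = A/P = 13.72/10.69 = 1.284 m.
V = (1/n) R^(2/3) √S = (1/0.013) × 1.284^(2/3) × √0.00067 = 2.352 m/s. Hydraulic depth D_h = A/T = 13.72/9.25 = 1.484 m.
Froude number Fr = V/√(g·D_h) = 2.352/√(9.81×1.484) = 0.616, which is less than 1, so the flow is subcritical.

subcritical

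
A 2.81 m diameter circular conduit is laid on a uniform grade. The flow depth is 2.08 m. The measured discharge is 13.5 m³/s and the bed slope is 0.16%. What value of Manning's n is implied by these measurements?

For a circular section of diameter D = 2.81 m at depth y = 2.08 m, the central angle is θ = 2 arccos(1 − 2y/D) = 4.144 rad. Then A = (D²/8)(θ − sin θ) = 4.922 m² and P = Dθ/2 = 5.822 m.
Hydraulic radius R = A/P = 4.922/5.822 = 0.8454 m.
Rearranging Manning's equation: n = (1/Q) A R^(2/3) S^(1/2) = (1/13.5) × 4.922 × 0.8454^(2/3) × √0.0016 = 0.013.

n = 0.013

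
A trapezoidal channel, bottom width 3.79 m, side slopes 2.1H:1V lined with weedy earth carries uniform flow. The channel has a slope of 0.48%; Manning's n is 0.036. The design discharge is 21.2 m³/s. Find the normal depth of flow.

Manning's equation rearranged: A R^(2/3) = nQ / (1·√S) = 0.036 × 21.2 / (√0.0048) = 11.02.
Try y = 1.73 m: A R^(2/3) = 13.56 — high.
Try y = 1.56 m: A R^(2/3) = 11.01 — matches.

y_n = 1.56 m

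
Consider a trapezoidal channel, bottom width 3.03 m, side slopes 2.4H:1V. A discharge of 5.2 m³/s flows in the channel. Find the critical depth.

At critical depth, Q² T / (g A³) = 1, i.e. A³/T = Q²/g = 5.2²/9.81 = 2.756.
At y = 0.683 m: A³/T = 5.141 — high.
At y = 0.466 m: A³/T = 1.372 — low.
At y = 0.571 m: A³/T = 2.749 — matches.

y_c = 0.571 m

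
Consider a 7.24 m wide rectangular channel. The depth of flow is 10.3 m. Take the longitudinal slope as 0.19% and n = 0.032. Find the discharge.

Q = 196 m³/s

Flow area A = b·y = 7.24 × 10.3 = 74.57 m². Wetted perimeter P = b + 2y = 7.24 + 2×10.3 = 27.84 m.
Hydraulic radius R = A/P = 74.57/27.84 = 2.679 m.
Manning's equation: Q = (1/n) A R^(2/3) S^(1/2) = (1/0.032) × 74.57 × 2.679^(2/3) × 0.0019^(1/2) = 196 m³/s.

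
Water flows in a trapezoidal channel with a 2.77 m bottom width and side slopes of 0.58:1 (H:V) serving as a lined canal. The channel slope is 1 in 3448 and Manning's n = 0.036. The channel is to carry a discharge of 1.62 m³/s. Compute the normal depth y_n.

Manning's equation rearranged: A R^(2/3) = nQ / (1·√S) = 0.036 × 1.62 / (√0.00029) = 3.425.
At y = 0.918 m: A R^(2/3) = 2.203 — short.
At y = 1.4 m: A R^(2/3) = 4.446 — over.
At y = 1.2 m: A R^(2/3) = 3.434 — close enough.

y_n = 1.2 m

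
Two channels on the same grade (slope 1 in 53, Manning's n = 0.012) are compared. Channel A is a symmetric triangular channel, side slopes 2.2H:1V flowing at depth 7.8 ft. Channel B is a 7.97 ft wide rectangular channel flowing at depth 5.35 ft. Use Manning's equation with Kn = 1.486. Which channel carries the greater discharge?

channel A

Channel A: For a triangular section with side slope z = 2.2: A = zy² = 2.2×7.8² = 133.8 ft²; P = 2y√(1+z²) = 2×7.8×2.417 = 37.7 ft. Hydraulic radius R = A/P = 133.8/37.7 = 3.55 ft. Q_A = (1.486/0.012)·133.8·3.55^(2/3)·√0.01887 = 5299 ft³/s.
Channel B: Flow area A = b·y = 7.97 × 5.35 = 42.64 ft². Wetted perimeter P = b + 2y = 7.97 + 2×5.35 = 18.67 ft. Hydraulic radius R = A/P = 42.64/18.67 = 2.284 ft. Q_B = (1.486/0.012)·42.64·2.284^(2/3)·√0.01887 = 1258 ft³/s.
Q_A = 5299 ft³/s vs Q_B = 1258 ft³/s, so channel A carries more.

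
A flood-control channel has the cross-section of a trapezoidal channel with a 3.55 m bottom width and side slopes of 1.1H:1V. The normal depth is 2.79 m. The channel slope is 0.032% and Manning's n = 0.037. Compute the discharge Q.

With bottom width b = 3.55 m and side slope z = 1.1: A = (b + zy)y = (3.55 + 1.1×2.79)×2.79 = 18.47 m²; P = b + 2y√(1+z²) = 3.55 + 2×2.79×1.487 = 11.85 m.
Hydraulic radius R = A/P = 18.47/11.85 = 1.559 m.
Manning's equation: Q = (1/n) A R^(2/3) S^(1/2) = (1/0.037) × 18.47 × 1.559^(2/3) × 0.00032^(1/2) = 12 m³/s.

Q = 12 m³/s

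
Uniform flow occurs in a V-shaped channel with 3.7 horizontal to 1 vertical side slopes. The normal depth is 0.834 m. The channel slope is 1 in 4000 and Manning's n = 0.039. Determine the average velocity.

V = 0.221 m/s

For a triangular section with side slope z = 3.7: A = zy² = 3.7×0.834² = 2.574 m²; P = 2y√(1+z²) = 2×0.834×3.833 = 6.393 m.
Hydraulic radius R = A/P = 2.574/6.393 = 0.4026 m.
From Manning's equation, V = (1/n) R^(2/3) S^(1/2) = (1/0.039) × 0.4026^(2/3) × 0.00025^(1/2) = 0.221 m/s.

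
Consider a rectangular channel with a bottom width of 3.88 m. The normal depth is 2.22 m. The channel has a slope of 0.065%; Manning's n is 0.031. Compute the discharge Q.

Flow area A = b·y = 3.88 × 2.22 = 8.614 m². Wetted perimeter P = b + 2y = 3.88 + 2×2.22 = 8.32 m.
Hydraulic radius R = A/P = 8.614/8.32 = 1.035 m.
Manning's equation: Q = (1/n) A R^(2/3) S^(1/2) = (1/0.031) × 8.614 × 1.035^(2/3) × 0.00065^(1/2) = 7.25 m³/s.

Q = 7.25 m³/s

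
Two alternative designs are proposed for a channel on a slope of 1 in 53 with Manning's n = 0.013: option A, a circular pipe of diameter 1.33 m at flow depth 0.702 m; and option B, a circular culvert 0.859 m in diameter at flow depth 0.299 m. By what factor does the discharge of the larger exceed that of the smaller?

6.75

Channel A: For a circular section of diameter D = 1.33 m at depth y = 0.702 m, the central angle is θ = 2 arccos(1 − 2y/D) = 3.253 rad. Then A = (D²/8)(θ − sin θ) = 0.7438 m² and P = Dθ/2 = 2.163 m. Hydraulic radius R = A/P = 0.7438/2.163 = 0.3439 m. Q_A = (1/0.013)·0.7438·0.3439^(2/3)·√0.01887 = 3.858 m³/s.
Channel B: For a circular section of diameter D = 0.859 m at depth y = 0.299 m, the central angle is θ = 2 arccos(1 − 2y/D) = 2.524 rad. Then A = (D²/8)(θ − sin θ) = 0.1794 m² and P = Dθ/2 = 1.084 m. Hydraulic radius R = A/P = 0.1794/1.084 = 0.1655 m. Q_B = (1/0.013)·0.1794·0.1655^(2/3)·√0.01887 = 0.5714 m³/s.
The larger discharge is 3.858 m³/s and the smaller is 0.5714 m³/s; the ratio is 6.75.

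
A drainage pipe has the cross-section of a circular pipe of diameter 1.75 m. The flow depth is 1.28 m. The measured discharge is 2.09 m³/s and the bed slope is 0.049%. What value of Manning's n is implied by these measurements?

For a circular section of diameter D = 1.75 m at depth y = 1.28 m, the central angle is θ = 2 arccos(1 − 2y/D) = 4.104 rad. Then A = (D²/8)(θ − sin θ) = 1.885 m² and P = Dθ/2 = 3.591 m.
Hydraulic radius R = A/P = 1.885/3.591 = 0.525 m.
Rearranging Manning's equation: n = (1/Q) A R^(2/3) S^(1/2) = (1/2.09) × 1.885 × 0.525^(2/3) × √0.00049 = 0.013.

n = 0.013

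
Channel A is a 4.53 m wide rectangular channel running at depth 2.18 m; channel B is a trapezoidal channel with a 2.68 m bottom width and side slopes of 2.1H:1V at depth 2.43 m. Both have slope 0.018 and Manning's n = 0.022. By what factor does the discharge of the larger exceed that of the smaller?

2.18

Channel A: Flow area A = b·y = 4.53 × 2.18 = 9.875 m². Wetted perimeter P = b + 2y = 4.53 + 2×2.18 = 8.89 m. Hydraulic radius R = A/P = 9.875/8.89 = 1.111 m. Q_A = (1/0.022)·9.875·1.111^(2/3)·√0.018 = 64.6 m³/s.
Channel B: With bottom width b = 2.68 m and side slope z = 2.1: A = (b + zy)y = (2.68 + 2.1×2.43)×2.43 = 18.91 m²; P = b + 2y√(1+z²) = 2.68 + 2×2.43×2.326 = 13.98 m. Hydraulic radius R = A/P = 18.91/13.98 = 1.352 m. Q_B = (1/0.022)·18.91·1.352^(2/3)·√0.018 = 141.1 m³/s.
The larger discharge is 141.1 m³/s and the smaller is 64.6 m³/s; the ratio is 2.18.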